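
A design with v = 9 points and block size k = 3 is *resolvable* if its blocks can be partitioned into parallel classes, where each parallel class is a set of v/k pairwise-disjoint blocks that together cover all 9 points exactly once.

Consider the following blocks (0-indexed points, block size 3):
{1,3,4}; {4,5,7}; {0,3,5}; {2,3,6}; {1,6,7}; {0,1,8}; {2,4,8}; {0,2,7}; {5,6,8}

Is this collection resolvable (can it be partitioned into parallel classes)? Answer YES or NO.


v = 9, block size k = 3, number of blocks = 9.
For resolvability, blocks must partition into parallel classes of size v/k = 3.
Total blocks must therefore be a multiple of 3: 9 = 3·3 + 0 ⇒ divisible ✓.
Greedy packing gives 3 candidate class(es). Each should be a full parallel class (size 3, covers all 9 points).
  Class 1 (3 blocks): {1,3,4}; {0,2,7}; {5,6,8}. Points covered: [0, 1, 2, 3, 4, 5, 6, 7, 8].
  Class 2 (3 blocks): {4,5,7}; {2,3,6}; {0,1,8}. Points covered: [0, 1, 2, 3, 4, 5, 6, 7, 8].
  Class 3 (3 blocks): {0,3,5}; {1,6,7}; {2,4,8}. Points covered: [0, 1, 2, 3, 4, 5, 6, 7, 8].
All classes full (size 3)? YES. All classes cover every point? YES.
Resolvable? YES.

YES


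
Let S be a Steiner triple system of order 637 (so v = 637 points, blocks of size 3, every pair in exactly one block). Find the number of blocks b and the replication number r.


An STS(v) is a 2-(v, 3, 1) BIBD: block size k = 3, λ = 1.
Replication: r(k − 1) = λ(v − 1) ⇒ r·2 = 637 − 1 = 636 ⇒ r = 318.
Block count: b = v(v − 1)/6 = 637·636/6 = 405132/6 = 67522.

r = 318, b = 67522.


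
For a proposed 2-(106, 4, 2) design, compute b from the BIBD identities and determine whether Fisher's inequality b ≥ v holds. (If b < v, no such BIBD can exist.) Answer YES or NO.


b = λv(v − 1)/(k(k − 1)) = 2·106·105/(4·3) = 22260/12 = 1855.
Compare with v = 106: b ≥ v, so Fisher's inequality holds.

YES


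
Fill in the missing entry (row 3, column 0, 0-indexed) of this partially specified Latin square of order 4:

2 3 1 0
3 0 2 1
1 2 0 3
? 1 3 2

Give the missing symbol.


Row 3 contains symbols [1, 2, 3] — missing [0].
Column 0 contains symbols [1, 2, 3] — missing [0].
The missing symbol must appear in both missing sets; intersection = [0].
Therefore the hidden value is 0.

Missing value = 0.


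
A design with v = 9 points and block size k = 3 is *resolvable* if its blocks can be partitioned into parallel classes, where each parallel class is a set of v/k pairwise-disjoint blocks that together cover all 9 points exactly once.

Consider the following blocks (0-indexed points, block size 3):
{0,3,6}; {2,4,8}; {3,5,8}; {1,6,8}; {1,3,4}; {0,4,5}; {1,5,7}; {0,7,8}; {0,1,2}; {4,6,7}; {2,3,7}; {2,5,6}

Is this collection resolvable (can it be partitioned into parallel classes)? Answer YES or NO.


v = 9, block size k = 3, number of blocks = 12.
For resolvability, blocks must partition into parallel classes of size v/k = 3.
Total blocks must therefore be a multiple of 3: 12 = 3·4 + 0 ⇒ divisible ✓.
Greedy packing gives 4 candidate class(es). Each should be a full parallel class (size 3, covers all 9 points).
  Class 1 (3 blocks): {0,3,6}; {2,4,8}; {1,5,7}. Points covered: [0, 1, 2, 3, 4, 5, 6, 7, 8].
  Class 2 (3 blocks): {3,5,8}; {0,1,2}; {4,6,7}. Points covered: [0, 1, 2, 3, 4, 5, 6, 7, 8].
  Class 3 (3 blocks): {1,6,8}; {0,4,5}; {2,3,7}. Points covered: [0, 1, 2, 3, 4, 5, 6, 7, 8].
  Class 4 (3 blocks): {1,3,4}; {0,7,8}; {2,5,6}. Points covered: [0, 1, 2, 3, 4, 5, 6, 7, 8].
All classes full (size 3)? YES. All classes cover every point? YES.
Resolvable? YES.

YES


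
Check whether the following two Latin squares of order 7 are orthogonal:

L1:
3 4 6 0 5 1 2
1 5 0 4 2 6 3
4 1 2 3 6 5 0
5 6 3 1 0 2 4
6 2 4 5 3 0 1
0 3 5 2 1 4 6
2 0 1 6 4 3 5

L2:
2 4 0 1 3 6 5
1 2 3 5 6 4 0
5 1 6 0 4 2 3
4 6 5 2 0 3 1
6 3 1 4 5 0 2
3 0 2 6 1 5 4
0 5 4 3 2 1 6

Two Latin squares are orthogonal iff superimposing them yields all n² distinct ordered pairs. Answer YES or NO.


Form the n² = 49 superimposed pairs (L1[i][j], L2[i][j]), row by row (rows and columns indexed from 0):
row 0: (3,2) (4,4) (6,0) (0,1) (5,3) (1,6) (2,5)
row 1: (1,1) (5,2) (0,3) (4,5) (2,6) (6,4) (3,0)
row 2: (4,5) (1,1) (2,6) (3,0) (6,4) (5,2) (0,3)
row 3: (5,4) (6,6) (3,5) (1,2) (0,0) (2,3) (4,1)
row 4: (6,6) (2,3) (4,1) (5,4) (3,5) (0,0) (1,2)
row 5: (0,3) (3,0) (5,2) (2,6) (1,1) (4,5) (6,4)
row 6: (2,0) (0,5) (1,4) (6,3) (4,2) (3,1) (5,6)
Orthogonality requires all 49 pairs distinct.
But the pair (4,5) repeats: cell (1,3) has L1 = 4, L2 = 5, and cell (2,0) has L1 = 4, L2 = 5.
A repeated pair means some other pair never occurs (only 28 distinct pairs out of 49), so the squares are not orthogonal.
Conclusion: NO.

NO


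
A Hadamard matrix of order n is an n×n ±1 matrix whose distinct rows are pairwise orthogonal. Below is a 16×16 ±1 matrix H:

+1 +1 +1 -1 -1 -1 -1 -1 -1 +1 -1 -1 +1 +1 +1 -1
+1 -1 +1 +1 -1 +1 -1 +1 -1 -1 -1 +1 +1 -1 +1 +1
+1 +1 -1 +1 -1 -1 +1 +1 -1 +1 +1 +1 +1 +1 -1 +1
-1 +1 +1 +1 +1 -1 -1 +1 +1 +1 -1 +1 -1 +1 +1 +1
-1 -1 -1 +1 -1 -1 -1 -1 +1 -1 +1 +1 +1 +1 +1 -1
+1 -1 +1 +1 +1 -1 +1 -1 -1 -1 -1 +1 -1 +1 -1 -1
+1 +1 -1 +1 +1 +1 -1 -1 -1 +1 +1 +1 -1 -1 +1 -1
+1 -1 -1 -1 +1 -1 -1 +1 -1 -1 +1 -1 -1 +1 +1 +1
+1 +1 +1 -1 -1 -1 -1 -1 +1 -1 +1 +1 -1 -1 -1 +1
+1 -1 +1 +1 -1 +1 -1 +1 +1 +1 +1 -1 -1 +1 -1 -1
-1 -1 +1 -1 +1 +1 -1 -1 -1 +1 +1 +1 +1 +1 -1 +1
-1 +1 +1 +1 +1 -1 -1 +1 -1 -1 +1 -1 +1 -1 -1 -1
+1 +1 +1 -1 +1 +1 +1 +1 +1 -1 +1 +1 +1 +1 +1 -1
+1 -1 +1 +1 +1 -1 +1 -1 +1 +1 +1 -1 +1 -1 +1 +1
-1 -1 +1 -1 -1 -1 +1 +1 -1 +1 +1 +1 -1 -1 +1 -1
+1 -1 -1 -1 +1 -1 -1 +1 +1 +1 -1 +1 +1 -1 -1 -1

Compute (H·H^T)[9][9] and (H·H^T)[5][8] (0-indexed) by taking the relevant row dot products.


Row 5 of H: [1, -1, 1, 1, 1, -1, 1, -1, -1, -1, -1, 1, -1, 1, -1, -1].
Row 8 of H: [1, 1, 1, -1, -1, -1, -1, -1, 1, -1, 1, 1, -1, -1, -1, 1].
Row 9 of H: [1, -1, 1, 1, -1, 1, -1, 1, 1, 1, 1, -1, -1, 1, -1, -1].
(H·H^T)[9][9] = Σ_j H[9][j]·H[9][j] = (1)² + (-1)² + (1)² + (1)² + (-1)² + (1)² + (-1)² + (1)² + (1)² + (1)² + (1)² + (-1)² + (-1)² + (1)² + (-1)² + (-1)² = 1 + 1 + 1 + 1 + 1 + 1 + 1 + 1 + 1 + 1 + 1 + 1 + 1 + 1 + 1 + 1 = 16.
(H·H^T)[5][8] = Σ_j H[5][j]·H[8][j] = (1)·(1) + (-1)·(1) + (1)·(1) + (1)·(-1) + (1)·(-1) + (-1)·(-1) + (1)·(-1) + (-1)·(-1) + (-1)·(1) + (-1)·(-1) + (-1)·(1) + (1)·(1) + (-1)·(-1) + (1)·(-1) + (-1)·(-1) + (-1)·(1) = 1 + -1 + 1 + -1 + -1 + 1 + -1 + 1 + -1 + 1 + -1 + 1 + 1 + -1 + 1 + -1 = 0.
So rows 5 and 8 are orthogonal; the diagonal entry equals n = 16.

(9,9) entry = 16; (5,8) entry = 0.


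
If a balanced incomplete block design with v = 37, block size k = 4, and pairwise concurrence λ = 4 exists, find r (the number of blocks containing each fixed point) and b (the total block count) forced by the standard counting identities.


Any 2-(v, k, λ) BIBD satisfies two necessary conditions:
  (i)  Each point sits in r blocks, and counting incidences through any fixed point gives r(k − 1) = λ(v − 1), so r = λ(v − 1)/(k − 1).
  (ii) Total incidences bk = vr, so b = vr/k.
Step 1: r = λ(v − 1)/(k − 1) = 4·(37 − 1)/(4 − 1) = 4·36/3 = 144/3 = 48.
Step 2: b = vr/k = 37·48/4 = 1776/4 = 444.
Check integrality: r = 48 ∈ Z ✓, b = 444 ∈ Z ✓.
(These identities are necessary conditions: they determine r and b for any design with these parameters, but do not by themselves prove that one exists.)

r = 48, b = 444.


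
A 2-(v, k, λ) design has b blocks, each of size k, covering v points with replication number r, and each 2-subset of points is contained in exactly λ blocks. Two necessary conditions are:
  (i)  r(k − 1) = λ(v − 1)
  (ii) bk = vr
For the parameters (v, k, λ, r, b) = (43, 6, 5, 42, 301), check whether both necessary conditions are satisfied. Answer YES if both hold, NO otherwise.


Condition (i): r(k − 1) = 42·5 = 210; λ(v − 1) = 5·42 = 210. Match? YES.
Condition (ii): bk = 301·6 = 1806; vr = 43·42 = 1806. Match? YES.
Both conditions hold? YES.

YES


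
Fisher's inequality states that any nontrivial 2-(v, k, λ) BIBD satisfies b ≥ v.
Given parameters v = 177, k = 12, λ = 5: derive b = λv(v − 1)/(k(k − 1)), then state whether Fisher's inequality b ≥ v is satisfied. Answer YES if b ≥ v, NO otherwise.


r = λ(v − 1)/(k − 1) = 5·176/11 = 80.
b = vr/k = 177·80/12 = 1180.
Fisher's inequality: b ≥ v ⇔ 1180 ≥ 177? YES.

YES


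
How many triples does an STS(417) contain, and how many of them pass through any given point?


An STS(v) is a 2-(v, 3, 1) BIBD: block size k = 3, λ = 1.
Replication: r(k − 1) = λ(v − 1) ⇒ r·2 = 417 − 1 = 416 ⇒ r = 208.
Block count: b = v(v − 1)/6 = 417·416/6 = 173472/6 = 28912.
(Check via bk = vr: 28912·3 = 86736 = 417·208 = 86736 ✓.)

r = 208, b = 28912.


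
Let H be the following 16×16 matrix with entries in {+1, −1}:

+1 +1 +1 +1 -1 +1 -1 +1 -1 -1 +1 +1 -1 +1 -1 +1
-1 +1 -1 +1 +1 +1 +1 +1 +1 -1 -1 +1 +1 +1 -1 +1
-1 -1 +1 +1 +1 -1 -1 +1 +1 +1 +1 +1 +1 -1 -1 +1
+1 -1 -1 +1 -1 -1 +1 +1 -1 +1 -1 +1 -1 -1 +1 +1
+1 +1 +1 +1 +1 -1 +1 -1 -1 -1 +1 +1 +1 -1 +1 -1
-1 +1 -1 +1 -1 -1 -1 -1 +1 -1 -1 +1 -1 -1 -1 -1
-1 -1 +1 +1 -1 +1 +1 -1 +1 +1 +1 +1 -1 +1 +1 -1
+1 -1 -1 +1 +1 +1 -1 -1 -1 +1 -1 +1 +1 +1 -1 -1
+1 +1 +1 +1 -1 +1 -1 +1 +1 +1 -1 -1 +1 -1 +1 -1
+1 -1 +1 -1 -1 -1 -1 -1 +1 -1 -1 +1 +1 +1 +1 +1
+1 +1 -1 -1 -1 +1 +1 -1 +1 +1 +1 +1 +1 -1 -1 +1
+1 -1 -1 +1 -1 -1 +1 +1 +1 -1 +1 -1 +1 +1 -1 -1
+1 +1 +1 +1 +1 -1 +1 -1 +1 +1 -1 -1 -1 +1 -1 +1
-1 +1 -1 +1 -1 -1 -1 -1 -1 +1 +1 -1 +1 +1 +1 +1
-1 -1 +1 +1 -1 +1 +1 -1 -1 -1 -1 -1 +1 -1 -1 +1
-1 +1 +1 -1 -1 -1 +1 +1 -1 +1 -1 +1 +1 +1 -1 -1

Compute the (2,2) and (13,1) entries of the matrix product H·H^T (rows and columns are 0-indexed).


Row 1 of H: [-1, 1, -1, 1, 1, 1, 1, 1, 1, -1, -1, 1, 1, 1, -1, 1].
Row 2 of H: [-1, -1, 1, 1, 1, -1, -1, 1, 1, 1, 1, 1, 1, -1, -1, 1].
Row 13 of H: [-1, 1, -1, 1, -1, -1, -1, -1, -1, 1, 1, -1, 1, 1, 1, 1].
(H·H^T)[2][2] = Σ_j H[2][j]·H[2][j] = (-1)² + (-1)² + (1)² + (1)² + (1)² + (-1)² + (-1)² + (1)² + (1)² + (1)² + (1)² + (1)² + (1)² + (-1)² + (-1)² + (1)² = 1 + 1 + 1 + 1 + 1 + 1 + 1 + 1 + 1 + 1 + 1 + 1 + 1 + 1 + 1 + 1 = 16.
(H·H^T)[13][1] = Σ_j H[13][j]·H[1][j] = (-1)·(-1) + (1)·(1) + (-1)·(-1) + (1)·(1) + (-1)·(1) + (-1)·(1) + (-1)·(1) + (-1)·(1) + (-1)·(1) + (1)·(-1) + (1)·(-1) + (-1)·(1) + (1)·(1) + (1)·(1) + (1)·(-1) + (1)·(1) = 1 + 1 + 1 + 1 + -1 + -1 + -1 + -1 + -1 + -1 + -1 + -1 + 1 + 1 + -1 + 1 = -2.
Rows 13 and 1 are not orthogonal (dot product = -2 ≠ 0), so H is not a Hadamard matrix.

(2,2) entry = 16; (13,1) entry = -2.


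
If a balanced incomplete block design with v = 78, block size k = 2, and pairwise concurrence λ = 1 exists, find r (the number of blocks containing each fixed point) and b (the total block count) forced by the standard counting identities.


Any 2-(v, k, λ) BIBD satisfies two necessary conditions:
  (i)  Each point sits in r blocks, and counting incidences through any fixed point gives r(k − 1) = λ(v − 1), so r = λ(v − 1)/(k − 1).
  (ii) Total incidences bk = vr, so b = vr/k.
Step 1: r = λ(v − 1)/(k − 1) = 1·(78 − 1)/(2 − 1) = 1·77/1 = 77/1 = 77.
Step 2: b = vr/k = 78·77/2 = 6006/2 = 3003.
Check integrality: r = 77 ∈ Z ✓, b = 3003 ∈ Z ✓.
(These identities are necessary conditions: they determine r and b for any design with these parameters, but do not by themselves prove that one exists.)

r = 77, b = 3003.


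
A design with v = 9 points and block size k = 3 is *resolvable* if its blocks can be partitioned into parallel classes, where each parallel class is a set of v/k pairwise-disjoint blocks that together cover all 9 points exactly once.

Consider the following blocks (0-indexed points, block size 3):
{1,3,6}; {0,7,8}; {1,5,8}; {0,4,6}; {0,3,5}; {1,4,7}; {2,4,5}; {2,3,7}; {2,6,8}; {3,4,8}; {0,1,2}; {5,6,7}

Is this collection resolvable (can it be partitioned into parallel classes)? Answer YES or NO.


v = 9, block size k = 3, number of blocks = 12.
For resolvability, blocks must partition into parallel classes of size v/k = 3.
Total blocks must therefore be a multiple of 3: 12 = 3·4 + 0 ⇒ divisible ✓.
Greedy packing gives 4 candidate class(es). Each should be a full parallel class (size 3, covers all 9 points).
  Class 1 (3 blocks): {1,3,6}; {0,7,8}; {2,4,5}. Points covered: [0, 1, 2, 3, 4, 5, 6, 7, 8].
  Class 2 (3 blocks): {1,5,8}; {0,4,6}; {2,3,7}. Points covered: [0, 1, 2, 3, 4, 5, 6, 7, 8].
  Class 3 (3 blocks): {0,3,5}; {1,4,7}; {2,6,8}. Points covered: [0, 1, 2, 3, 4, 5, 6, 7, 8].
  Class 4 (3 blocks): {3,4,8}; {0,1,2}; {5,6,7}. Points covered: [0, 1, 2, 3, 4, 5, 6, 7, 8].
All classes full (size 3)? YES. All classes cover every point? YES.
Resolvable? YES.

YES


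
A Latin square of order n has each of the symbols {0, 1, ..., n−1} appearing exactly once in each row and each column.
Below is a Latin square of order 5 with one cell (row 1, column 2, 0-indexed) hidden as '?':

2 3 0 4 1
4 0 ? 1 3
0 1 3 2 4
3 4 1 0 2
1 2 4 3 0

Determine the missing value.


Row 1 contains symbols [0, 1, 3, 4] — missing [2].
Column 2 contains symbols [0, 1, 3, 4] — missing [2].
The missing symbol must appear in both missing sets; intersection = [2].
Therefore the hidden value is 2.

Missing value = 2.


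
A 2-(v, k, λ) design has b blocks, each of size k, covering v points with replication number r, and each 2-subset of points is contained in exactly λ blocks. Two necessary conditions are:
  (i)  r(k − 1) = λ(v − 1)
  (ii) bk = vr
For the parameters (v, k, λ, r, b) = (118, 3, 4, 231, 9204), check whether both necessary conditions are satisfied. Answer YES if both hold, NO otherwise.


Condition (i): r(k − 1) = 231·2 = 462; λ(v − 1) = 4·117 = 468. Match? NO.
Condition (ii): bk = 9204·3 = 27612; vr = 118·231 = 27258. Match? NO.
Both conditions hold? NO.

NO


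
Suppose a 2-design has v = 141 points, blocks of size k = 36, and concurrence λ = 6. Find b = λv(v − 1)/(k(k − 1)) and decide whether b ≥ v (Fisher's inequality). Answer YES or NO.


r = λ(v − 1)/(k − 1) = 6·140/35 = 24.
b = vr/k = 141·24/36 = 94.
Fisher's inequality: b ≥ v ⇔ 94 ≥ 141? NO.

NO


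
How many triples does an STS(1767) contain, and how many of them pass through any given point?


An STS(v) is a 2-(v, 3, 1) BIBD: block size k = 3, λ = 1.
Replication: r(k − 1) = λ(v − 1) ⇒ r·2 = 1767 − 1 = 1766 ⇒ r = 883.
Block count: b = v(v − 1)/6 = 1767·1766/6 = 3120522/6 = 520087.

r = 883, b = 520087.


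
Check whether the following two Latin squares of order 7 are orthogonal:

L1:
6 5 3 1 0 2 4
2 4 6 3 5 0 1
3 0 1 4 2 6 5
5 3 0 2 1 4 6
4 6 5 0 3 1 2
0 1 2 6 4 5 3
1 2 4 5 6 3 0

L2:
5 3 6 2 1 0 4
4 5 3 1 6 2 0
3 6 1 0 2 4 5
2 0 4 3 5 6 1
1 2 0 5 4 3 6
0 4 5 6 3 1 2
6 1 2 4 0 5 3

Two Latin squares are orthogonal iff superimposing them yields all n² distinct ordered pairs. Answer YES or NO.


Form the n² = 49 superimposed pairs (L1[i][j], L2[i][j]), row by row (rows and columns indexed from 0):
row 0: (6,5) (5,3) (3,6) (1,2) (0,1) (2,0) (4,4)
row 1: (2,4) (4,5) (6,3) (3,1) (5,6) (0,2) (1,0)
row 2: (3,3) (0,6) (1,1) (4,0) (2,2) (6,4) (5,5)
row 3: (5,2) (3,0) (0,4) (2,3) (1,5) (4,6) (6,1)
row 4: (4,1) (6,2) (5,0) (0,5) (3,4) (1,3) (2,6)
row 5: (0,0) (1,4) (2,5) (6,6) (4,3) (5,1) (3,2)
row 6: (1,6) (2,1) (4,2) (5,4) (6,0) (3,5) (0,3)
Orthogonality requires all 49 pairs distinct.
Check by first coordinate: for each symbol s of L1, list the L2 entries in the n cells where L1 = s; they must all differ.
  L1 = 0: L2 entries (in reading order) 1, 2, 6, 4, 5, 0, 3 — all 7 distinct ✓
  L1 = 1: L2 entries (in reading order) 2, 0, 1, 5, 3, 4, 6 — all 7 distinct ✓
  L1 = 2: L2 entries (in reading order) 0, 4, 2, 3, 6, 5, 1 — all 7 distinct ✓
  L1 = 3: L2 entries (in reading order) 6, 1, 3, 0, 4, 2, 5 — all 7 distinct ✓
  L1 = 4: L2 entries (in reading order) 4, 5, 0, 6, 1, 3, 2 — all 7 distinct ✓
  L1 = 5: L2 entries (in reading order) 3, 6, 5, 2, 0, 1, 4 — all 7 distinct ✓
  L1 = 6: L2 entries (in reading order) 5, 3, 4, 1, 2, 6, 0 — all 7 distinct ✓
Every symbol of L1 meets every symbol of L2 exactly once, so all 49 pairs are distinct (49 of 49).
Conclusion: YES.

YES


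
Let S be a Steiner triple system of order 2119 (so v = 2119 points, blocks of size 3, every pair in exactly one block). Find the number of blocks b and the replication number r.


An STS(v) is a 2-(v, 3, 1) BIBD: block size k = 3, λ = 1.
Replication: r(k − 1) = λ(v − 1) ⇒ r·2 = 2119 − 1 = 2118 ⇒ r = 1059.
Block count: bk = vr ⇒ b·3 = 2119·1059 = 2244021 ⇒ b = 748007.

r = 1059, b = 748007.


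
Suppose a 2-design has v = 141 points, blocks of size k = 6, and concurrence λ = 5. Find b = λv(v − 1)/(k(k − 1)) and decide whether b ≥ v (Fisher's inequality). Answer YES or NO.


r = λ(v − 1)/(k − 1) = 5·140/5 = 140.
b = vr/k = 141·140/6 = 3290.
Fisher's inequality: b ≥ v ⇔ 3290 ≥ 141? YES.

YES


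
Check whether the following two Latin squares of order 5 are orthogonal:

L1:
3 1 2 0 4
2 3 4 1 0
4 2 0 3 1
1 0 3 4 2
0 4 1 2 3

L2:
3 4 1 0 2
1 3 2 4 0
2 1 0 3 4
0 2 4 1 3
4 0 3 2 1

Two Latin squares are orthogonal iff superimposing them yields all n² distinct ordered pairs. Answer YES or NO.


Form the n² = 25 superimposed pairs (L1[i][j], L2[i][j]), row by row (rows and columns indexed from 0):
row 0: (3,3) (1,4) (2,1) (0,0) (4,2)
row 1: (2,1) (3,3) (4,2) (1,4) (0,0)
row 2: (4,2) (2,1) (0,0) (3,3) (1,4)
row 3: (1,0) (0,2) (3,4) (4,1) (2,3)
row 4: (0,4) (4,0) (1,3) (2,2) (3,1)
Orthogonality requires all 25 pairs distinct.
But the pair (2,1) repeats: cell (0,2) has L1 = 2, L2 = 1, and cell (1,0) has L1 = 2, L2 = 1.
A repeated pair means some other pair never occurs (only 15 distinct pairs out of 25), so the squares are not orthogonal.
Conclusion: NO.

NO


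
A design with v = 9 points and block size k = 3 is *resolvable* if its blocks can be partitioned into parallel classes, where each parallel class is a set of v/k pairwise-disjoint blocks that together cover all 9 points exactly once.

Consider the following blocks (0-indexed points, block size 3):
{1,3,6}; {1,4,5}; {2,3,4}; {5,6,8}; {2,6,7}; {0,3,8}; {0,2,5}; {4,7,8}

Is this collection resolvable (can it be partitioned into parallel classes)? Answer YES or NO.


v = 9, block size k = 3, number of blocks = 8.
For resolvability, blocks must partition into parallel classes of size v/k = 3.
Total blocks must therefore be a multiple of 3: 8 = 3·2 + 2 ⇒ not divisible ✗.
Resolvable? NO.

NO


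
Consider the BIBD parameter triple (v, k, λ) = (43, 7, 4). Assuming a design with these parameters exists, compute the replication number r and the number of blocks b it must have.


Any 2-(v, k, λ) BIBD satisfies two necessary conditions:
  (i)  Each point sits in r blocks, and counting incidences through any fixed point gives r(k − 1) = λ(v − 1), so r = λ(v − 1)/(k − 1).
  (ii) Total incidences bk = vr, so b = vr/k.
Step 1: r = λ(v − 1)/(k − 1) = 4·(43 − 1)/(7 − 1) = 4·42/6 = 168/6 = 28.
Step 2: b = vr/k = 43·28/7 = 1204/7 = 172.
Check integrality: r = 28 ∈ Z ✓, b = 172 ∈ Z ✓.
(These identities are necessary conditions: they determine r and b for any design with these parameters, but do not by themselves prove that one exists.)

r = 28, b = 172.


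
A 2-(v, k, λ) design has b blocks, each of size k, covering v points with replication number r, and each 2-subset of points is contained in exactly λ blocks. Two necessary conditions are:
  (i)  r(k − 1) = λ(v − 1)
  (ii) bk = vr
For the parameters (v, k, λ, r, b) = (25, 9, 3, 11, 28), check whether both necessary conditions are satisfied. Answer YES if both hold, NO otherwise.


Condition (i): r(k − 1) = 11·8 = 88; λ(v − 1) = 3·24 = 72. Match? NO.
Condition (ii): bk = 28·9 = 252; vr = 25·11 = 275. Match? NO.
Both conditions hold? NO.

NO


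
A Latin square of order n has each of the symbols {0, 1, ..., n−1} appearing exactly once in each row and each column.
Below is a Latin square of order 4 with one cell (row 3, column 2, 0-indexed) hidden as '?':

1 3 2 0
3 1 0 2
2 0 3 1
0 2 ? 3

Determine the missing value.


Row 3 contains symbols [0, 2, 3] — missing [1].
Column 2 contains symbols [0, 2, 3] — missing [1].
The missing symbol must appear in both missing sets; intersection = [1].
Therefore the hidden value is 1.

Missing value = 1.


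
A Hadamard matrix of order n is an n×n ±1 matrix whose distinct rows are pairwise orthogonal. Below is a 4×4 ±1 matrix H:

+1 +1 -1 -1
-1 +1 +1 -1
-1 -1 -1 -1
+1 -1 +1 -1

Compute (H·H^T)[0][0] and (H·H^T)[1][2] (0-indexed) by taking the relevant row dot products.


Row 0 of H: [1, 1, -1, -1].
Row 1 of H: [-1, 1, 1, -1].
Row 2 of H: [-1, -1, -1, -1].
(H·H^T)[0][0] = Σ_j H[0][j]·H[0][j] = (1)² + (1)² + (-1)² + (-1)² = 1 + 1 + 1 + 1 = 4.
(H·H^T)[1][2] = Σ_j H[1][j]·H[2][j] = (-1)·(-1) + (1)·(-1) + (1)·(-1) + (-1)·(-1) = 1 + -1 + -1 + 1 = 0.
So rows 1 and 2 are orthogonal; the diagonal entry equals n = 4.

(0,0) entry = 4; (1,2) entry = 0.


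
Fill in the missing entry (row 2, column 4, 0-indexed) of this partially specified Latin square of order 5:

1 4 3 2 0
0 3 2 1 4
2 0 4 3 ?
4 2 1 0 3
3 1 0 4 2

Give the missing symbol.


Row 2 contains symbols [0, 2, 3, 4] — missing [1].
Column 4 contains symbols [0, 2, 3, 4] — missing [1].
The missing symbol must appear in both missing sets; intersection = [1].
Therefore the hidden value is 1.

Missing value = 1.


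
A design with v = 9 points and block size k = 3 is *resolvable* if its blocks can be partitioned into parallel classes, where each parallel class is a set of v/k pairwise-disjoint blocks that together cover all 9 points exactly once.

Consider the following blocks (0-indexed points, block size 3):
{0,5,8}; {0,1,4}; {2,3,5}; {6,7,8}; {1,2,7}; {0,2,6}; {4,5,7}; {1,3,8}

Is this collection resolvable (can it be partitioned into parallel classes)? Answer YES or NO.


v = 9, block size k = 3, number of blocks = 8.
For resolvability, blocks must partition into parallel classes of size v/k = 3.
Total blocks must therefore be a multiple of 3: 8 = 3·2 + 2 ⇒ not divisible ✗.
Resolvable? NO.

NO


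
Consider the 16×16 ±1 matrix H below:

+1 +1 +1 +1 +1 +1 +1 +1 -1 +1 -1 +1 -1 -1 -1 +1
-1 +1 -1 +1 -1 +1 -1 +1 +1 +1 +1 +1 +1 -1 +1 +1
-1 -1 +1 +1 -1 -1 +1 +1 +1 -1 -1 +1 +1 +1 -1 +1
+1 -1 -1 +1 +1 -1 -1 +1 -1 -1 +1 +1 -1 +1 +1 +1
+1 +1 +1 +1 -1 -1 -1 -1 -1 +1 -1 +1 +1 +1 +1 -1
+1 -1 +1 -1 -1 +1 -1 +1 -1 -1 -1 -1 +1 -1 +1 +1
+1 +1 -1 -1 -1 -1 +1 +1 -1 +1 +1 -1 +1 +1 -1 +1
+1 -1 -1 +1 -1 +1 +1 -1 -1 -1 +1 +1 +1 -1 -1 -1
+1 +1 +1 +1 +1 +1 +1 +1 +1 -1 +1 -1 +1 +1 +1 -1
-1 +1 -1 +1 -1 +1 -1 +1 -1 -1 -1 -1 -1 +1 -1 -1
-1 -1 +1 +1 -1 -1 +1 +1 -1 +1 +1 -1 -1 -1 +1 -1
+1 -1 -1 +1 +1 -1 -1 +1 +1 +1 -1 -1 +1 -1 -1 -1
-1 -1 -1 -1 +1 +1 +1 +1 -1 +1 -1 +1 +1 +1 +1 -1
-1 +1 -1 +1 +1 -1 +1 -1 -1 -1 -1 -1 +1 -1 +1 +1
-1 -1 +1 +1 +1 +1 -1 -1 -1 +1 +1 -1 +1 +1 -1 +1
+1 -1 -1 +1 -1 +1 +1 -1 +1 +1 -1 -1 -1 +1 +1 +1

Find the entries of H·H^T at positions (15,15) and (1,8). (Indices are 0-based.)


Row 1 of H: [-1, 1, -1, 1, -1, 1, -1, 1, 1, 1, 1, 1, 1, -1, 1, 1].
Row 8 of H: [1, 1, 1, 1, 1, 1, 1, 1, 1, -1, 1, -1, 1, 1, 1, -1].
Row 15 of H: [1, -1, -1, 1, -1, 1, 1, -1, 1, 1, -1, -1, -1, 1, 1, 1].
(H·H^T)[15][15] = Σ_j H[15][j]·H[15][j] = (1)² + (-1)² + (-1)² + (1)² + (-1)² + (1)² + (1)² + (-1)² + (1)² + (1)² + (-1)² + (-1)² + (-1)² + (1)² + (1)² + (1)² = 1 + 1 + 1 + 1 + 1 + 1 + 1 + 1 + 1 + 1 + 1 + 1 + 1 + 1 + 1 + 1 = 16.
(H·H^T)[1][8] = Σ_j H[1][j]·H[8][j] = (-1)·(1) + (1)·(1) + (-1)·(1) + (1)·(1) + (-1)·(1) + (1)·(1) + (-1)·(1) + (1)·(1) + (1)·(1) + (1)·(-1) + (1)·(1) + (1)·(-1) + (1)·(1) + (-1)·(1) + (1)·(1) + (1)·(-1) = -1 + 1 + -1 + 1 + -1 + 1 + -1 + 1 + 1 + -1 + 1 + -1 + 1 + -1 + 1 + -1 = 0.
So rows 1 and 8 are orthogonal; the diagonal entry equals n = 16.

(15,15) entry = 16; (1,8) entry = 0.


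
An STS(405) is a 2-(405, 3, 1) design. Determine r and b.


An STS(v) is a 2-(v, 3, 1) BIBD: block size k = 3, λ = 1.
Replication: r(k − 1) = λ(v − 1) ⇒ r·2 = 405 − 1 = 404 ⇒ r = 202.
Block count: b = v(v − 1)/6 = 405·404/6 = 163620/6 = 27270.

r = 202, b = 27270.


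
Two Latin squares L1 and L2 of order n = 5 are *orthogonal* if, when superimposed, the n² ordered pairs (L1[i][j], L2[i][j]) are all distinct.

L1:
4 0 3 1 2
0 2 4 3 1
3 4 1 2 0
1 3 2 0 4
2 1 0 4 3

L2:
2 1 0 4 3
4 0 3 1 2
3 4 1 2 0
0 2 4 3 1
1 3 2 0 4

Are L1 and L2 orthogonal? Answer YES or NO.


Form the n² = 25 superimposed pairs (L1[i][j], L2[i][j]), row by row (rows and columns indexed from 0):
row 0: (4,2) (0,1) (3,0) (1,4) (2,3)
row 1: (0,4) (2,0) (4,3) (3,1) (1,2)
row 2: (3,3) (4,4) (1,1) (2,2) (0,0)
row 3: (1,0) (3,2) (2,4) (0,3) (4,1)
row 4: (2,1) (1,3) (0,2) (4,0) (3,4)
Orthogonality requires all 25 pairs distinct.
Check by first coordinate: for each symbol s of L1, list the L2 entries in the n cells where L1 = s; they must all differ.
  L1 = 0: L2 entries (in reading order) 1, 4, 0, 3, 2 — all 5 distinct ✓
  L1 = 1: L2 entries (in reading order) 4, 2, 1, 0, 3 — all 5 distinct ✓
  L1 = 2: L2 entries (in reading order) 3, 0, 2, 4, 1 — all 5 distinct ✓
  L1 = 3: L2 entries (in reading order) 0, 1, 3, 2, 4 — all 5 distinct ✓
  L1 = 4: L2 entries (in reading order) 2, 3, 4, 1, 0 — all 5 distinct ✓
Every symbol of L1 meets every symbol of L2 exactly once, so all 25 pairs are distinct (25 of 25).
Conclusion: YES.

YES


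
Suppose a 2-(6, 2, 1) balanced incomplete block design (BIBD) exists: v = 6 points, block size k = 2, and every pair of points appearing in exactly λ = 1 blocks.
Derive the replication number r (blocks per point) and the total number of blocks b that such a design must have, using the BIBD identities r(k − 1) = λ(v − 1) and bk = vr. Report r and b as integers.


Any 2-(v, k, λ) BIBD satisfies two necessary conditions:
  (i)  Each point sits in r blocks, and counting incidences through any fixed point gives r(k − 1) = λ(v − 1), so r = λ(v − 1)/(k − 1).
  (ii) Total incidences bk = vr, so b = vr/k.
Step 1: r = λ(v − 1)/(k − 1) = 1·(6 − 1)/(2 − 1) = 1·5/1 = 5/1 = 5.
Step 2: b = vr/k = 6·5/2 = 30/2 = 15.
Check integrality: r = 5 ∈ Z ✓, b = 15 ∈ Z ✓.
(These identities are necessary conditions: they determine r and b for any design with these parameters, but do not by themselves prove that one exists.)

r = 5, b = 15.


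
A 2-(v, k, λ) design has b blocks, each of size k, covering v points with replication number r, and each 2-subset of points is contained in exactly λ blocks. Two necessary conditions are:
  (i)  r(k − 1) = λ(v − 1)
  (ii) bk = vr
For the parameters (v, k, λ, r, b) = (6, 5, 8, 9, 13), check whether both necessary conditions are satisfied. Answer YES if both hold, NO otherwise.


Condition (i): r(k − 1) = 9·4 = 36; λ(v − 1) = 8·5 = 40. Match? NO.
Condition (ii): bk = 13·5 = 65; vr = 6·9 = 54. Match? NO.
Both conditions hold? NO.

NO


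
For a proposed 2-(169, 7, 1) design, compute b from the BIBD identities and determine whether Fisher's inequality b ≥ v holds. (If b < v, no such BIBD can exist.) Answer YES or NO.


b = λv(v − 1)/(k(k − 1)) = 1·169·168/(7·6) = 28392/42 = 676.
Compare with v = 169: b ≥ v, so Fisher's inequality holds.

YES


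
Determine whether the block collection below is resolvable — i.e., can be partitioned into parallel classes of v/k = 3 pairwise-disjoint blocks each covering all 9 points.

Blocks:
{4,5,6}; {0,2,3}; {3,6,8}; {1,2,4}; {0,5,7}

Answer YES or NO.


v = 9, block size k = 3, number of blocks = 5.
For resolvability, blocks must partition into parallel classes of size v/k = 3.
Total blocks must therefore be a multiple of 3: 5 = 3·1 + 2 ⇒ not divisible ✗.
Resolvable? NO.

NO


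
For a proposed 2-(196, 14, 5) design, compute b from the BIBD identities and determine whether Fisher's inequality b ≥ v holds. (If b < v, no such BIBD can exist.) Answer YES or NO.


b = λv(v − 1)/(k(k − 1)) = 5·196·195/(14·13) = 191100/182 = 1050.
Compare with v = 196: b ≥ v, so Fisher's inequality holds.

YES


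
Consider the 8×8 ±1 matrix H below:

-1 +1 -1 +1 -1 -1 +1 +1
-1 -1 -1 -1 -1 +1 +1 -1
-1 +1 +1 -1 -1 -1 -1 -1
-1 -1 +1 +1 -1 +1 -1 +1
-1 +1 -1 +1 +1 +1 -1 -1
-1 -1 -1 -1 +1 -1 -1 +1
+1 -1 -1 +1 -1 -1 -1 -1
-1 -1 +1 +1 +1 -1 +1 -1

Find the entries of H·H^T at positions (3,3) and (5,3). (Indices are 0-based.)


Row 3 of H: [-1, -1, 1, 1, -1, 1, -1, 1].
Row 5 of H: [-1, -1, -1, -1, 1, -1, -1, 1].
(H·H^T)[3][3] = Σ_j H[3][j]·H[3][j] = (-1)² + (-1)² + (1)² + (1)² + (-1)² + (1)² + (-1)² + (1)² = 1 + 1 + 1 + 1 + 1 + 1 + 1 + 1 = 8.
(H·H^T)[5][3] = Σ_j H[5][j]·H[3][j] = (-1)·(-1) + (-1)·(-1) + (-1)·(1) + (-1)·(1) + (1)·(-1) + (-1)·(1) + (-1)·(-1) + (1)·(1) = 1 + 1 + -1 + -1 + -1 + -1 + 1 + 1 = 0.
So rows 5 and 3 are orthogonal; the diagonal entry equals n = 8.

(3,3) entry = 8; (5,3) entry = 0.


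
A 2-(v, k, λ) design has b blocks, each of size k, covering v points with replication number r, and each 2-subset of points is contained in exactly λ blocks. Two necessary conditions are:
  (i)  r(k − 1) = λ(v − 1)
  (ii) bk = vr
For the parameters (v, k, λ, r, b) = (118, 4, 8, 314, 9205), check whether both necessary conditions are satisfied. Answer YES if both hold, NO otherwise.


Condition (i): r(k − 1) = 314·3 = 942; λ(v − 1) = 8·117 = 936. Match? NO.
Condition (ii): bk = 9205·4 = 36820; vr = 118·314 = 37052. Match? NO.
Both conditions hold? NO.

NO


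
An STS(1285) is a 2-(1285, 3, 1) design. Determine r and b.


An STS(v) is a 2-(v, 3, 1) BIBD: block size k = 3, λ = 1.
Replication: r(k − 1) = λ(v − 1) ⇒ r·2 = 1285 − 1 = 1284 ⇒ r = 642.
Block count: bk = vr ⇒ b·3 = 1285·642 = 824970 ⇒ b = 274990.
(Check via b = v(v − 1)/6 = 1285·1284/6 = 1649940/6 = 274990.)

r = 642, b = 274990.


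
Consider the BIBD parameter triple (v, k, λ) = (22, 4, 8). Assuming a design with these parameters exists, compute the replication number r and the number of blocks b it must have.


Any 2-(v, k, λ) BIBD satisfies two necessary conditions:
  (i)  Each point sits in r blocks, and counting incidences through any fixed point gives r(k − 1) = λ(v − 1), so r = λ(v − 1)/(k − 1).
  (ii) Total incidences bk = vr, so b = vr/k.
Step 1: r = λ(v − 1)/(k − 1) = 8·(22 − 1)/(4 − 1) = 8·21/3 = 168/3 = 56.
Step 2: b = vr/k = 22·56/4 = 1232/4 = 308.
Check integrality: r = 56 ∈ Z ✓, b = 308 ∈ Z ✓.
(These identities are necessary conditions: they determine r and b for any design with these parameters, but do not by themselves prove that one exists.)

r = 56, b = 308.


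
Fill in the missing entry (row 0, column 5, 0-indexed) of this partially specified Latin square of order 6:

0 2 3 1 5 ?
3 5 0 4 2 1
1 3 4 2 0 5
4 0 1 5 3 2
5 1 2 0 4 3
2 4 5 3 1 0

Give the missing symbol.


Row 0 contains symbols [0, 1, 2, 3, 5] — missing [4].
Column 5 contains symbols [0, 1, 2, 3, 5] — missing [4].
The missing symbol must appear in both missing sets; intersection = [4].
Therefore the hidden value is 4.

Missing value = 4.


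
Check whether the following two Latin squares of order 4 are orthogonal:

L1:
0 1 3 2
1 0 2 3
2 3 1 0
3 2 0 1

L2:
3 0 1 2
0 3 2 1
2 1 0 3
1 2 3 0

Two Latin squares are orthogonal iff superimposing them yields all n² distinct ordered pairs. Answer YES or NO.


Form the n² = 16 superimposed pairs (L1[i][j], L2[i][j]), row by row (rows and columns indexed from 0):
row 0: (0,3) (1,0) (3,1) (2,2)
row 1: (1,0) (0,3) (2,2) (3,1)
row 2: (2,2) (3,1) (1,0) (0,3)
row 3: (3,1) (2,2) (0,3) (1,0)
Orthogonality requires all 16 pairs distinct.
But the pair (1,0) repeats: cell (0,1) has L1 = 1, L2 = 0, and cell (1,0) has L1 = 1, L2 = 0.
A repeated pair means some other pair never occurs (only 4 distinct pairs out of 16), so the squares are not orthogonal.
Conclusion: NO.

NO


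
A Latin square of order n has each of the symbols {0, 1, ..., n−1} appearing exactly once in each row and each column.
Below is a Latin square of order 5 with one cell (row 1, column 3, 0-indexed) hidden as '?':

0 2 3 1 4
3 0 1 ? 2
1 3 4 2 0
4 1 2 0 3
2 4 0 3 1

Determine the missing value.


Row 1 contains symbols [0, 1, 2, 3] — missing [4].
Column 3 contains symbols [0, 1, 2, 3] — missing [4].
The missing symbol must appear in both missing sets; intersection = [4].
Therefore the hidden value is 4.

Missing value = 4.


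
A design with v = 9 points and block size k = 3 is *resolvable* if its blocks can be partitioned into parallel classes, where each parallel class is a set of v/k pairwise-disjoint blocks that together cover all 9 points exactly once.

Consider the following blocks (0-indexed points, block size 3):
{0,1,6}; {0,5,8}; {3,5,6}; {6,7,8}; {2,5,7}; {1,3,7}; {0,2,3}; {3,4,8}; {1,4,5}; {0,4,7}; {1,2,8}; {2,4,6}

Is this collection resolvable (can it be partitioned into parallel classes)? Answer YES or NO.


v = 9, block size k = 3, number of blocks = 12.
For resolvability, blocks must partition into parallel classes of size v/k = 3.
Total blocks must therefore be a multiple of 3: 12 = 3·4 + 0 ⇒ divisible ✓.
Greedy packing gives 4 candidate class(es). Each should be a full parallel class (size 3, covers all 9 points).
  Class 1 (3 blocks): {0,1,6}; {2,5,7}; {3,4,8}. Points covered: [0, 1, 2, 3, 4, 5, 6, 7, 8].
  Class 2 (3 blocks): {0,5,8}; {1,3,7}; {2,4,6}. Points covered: [0, 1, 2, 3, 4, 5, 6, 7, 8].
  Class 3 (3 blocks): {3,5,6}; {0,4,7}; {1,2,8}. Points covered: [0, 1, 2, 3, 4, 5, 6, 7, 8].
  Class 4 (3 blocks): {6,7,8}; {0,2,3}; {1,4,5}. Points covered: [0, 1, 2, 3, 4, 5, 6, 7, 8].
All classes full (size 3)? YES. All classes cover every point? YES.
Resolvable? YES.

YES


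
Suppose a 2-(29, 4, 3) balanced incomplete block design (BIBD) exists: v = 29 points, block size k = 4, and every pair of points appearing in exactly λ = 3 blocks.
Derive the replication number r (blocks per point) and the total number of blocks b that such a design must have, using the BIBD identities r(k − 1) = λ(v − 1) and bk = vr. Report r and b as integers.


Any 2-(v, k, λ) BIBD satisfies two necessary conditions:
  (i)  Each point sits in r blocks, and counting incidences through any fixed point gives r(k − 1) = λ(v − 1), so r = λ(v − 1)/(k − 1).
  (ii) Total incidences bk = vr, so b = vr/k.
Step 1: r = λ(v − 1)/(k − 1) = 3·(29 − 1)/(4 − 1) = 3·28/3 = 84/3 = 28.
Step 2: b = vr/k = 29·28/4 = 812/4 = 203.
Check integrality: r = 28 ∈ Z ✓, b = 203 ∈ Z ✓.
(These identities are necessary conditions: they determine r and b for any design with these parameters, but do not by themselves prove that one exists.)

r = 28, b = 203.


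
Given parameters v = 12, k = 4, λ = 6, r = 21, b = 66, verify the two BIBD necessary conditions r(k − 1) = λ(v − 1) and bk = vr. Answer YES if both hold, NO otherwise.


Condition (i): r(k − 1) = 21·3 = 63; λ(v − 1) = 6·11 = 66. Match? NO.
Condition (ii): bk = 66·4 = 264; vr = 12·21 = 252. Match? NO.
Both conditions hold? NO.

NO


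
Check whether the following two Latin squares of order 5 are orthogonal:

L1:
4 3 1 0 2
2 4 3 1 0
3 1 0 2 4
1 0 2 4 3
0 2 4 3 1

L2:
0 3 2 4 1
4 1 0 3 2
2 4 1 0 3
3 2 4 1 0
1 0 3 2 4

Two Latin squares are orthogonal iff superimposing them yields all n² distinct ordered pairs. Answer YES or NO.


Form the n² = 25 superimposed pairs (L1[i][j], L2[i][j]), row by row (rows and columns indexed from 0):
row 0: (4,0) (3,3) (1,2) (0,4) (2,1)
row 1: (2,4) (4,1) (3,0) (1,3) (0,2)
row 2: (3,2) (1,4) (0,1) (2,0) (4,3)
row 3: (1,3) (0,2) (2,4) (4,1) (3,0)
row 4: (0,1) (2,0) (4,3) (3,2) (1,4)
Orthogonality requires all 25 pairs distinct.
But the pair (1,3) repeats: cell (1,3) has L1 = 1, L2 = 3, and cell (3,0) has L1 = 1, L2 = 3.
A repeated pair means some other pair never occurs (only 15 distinct pairs out of 25), so the squares are not orthogonal.
Conclusion: NO.

NO


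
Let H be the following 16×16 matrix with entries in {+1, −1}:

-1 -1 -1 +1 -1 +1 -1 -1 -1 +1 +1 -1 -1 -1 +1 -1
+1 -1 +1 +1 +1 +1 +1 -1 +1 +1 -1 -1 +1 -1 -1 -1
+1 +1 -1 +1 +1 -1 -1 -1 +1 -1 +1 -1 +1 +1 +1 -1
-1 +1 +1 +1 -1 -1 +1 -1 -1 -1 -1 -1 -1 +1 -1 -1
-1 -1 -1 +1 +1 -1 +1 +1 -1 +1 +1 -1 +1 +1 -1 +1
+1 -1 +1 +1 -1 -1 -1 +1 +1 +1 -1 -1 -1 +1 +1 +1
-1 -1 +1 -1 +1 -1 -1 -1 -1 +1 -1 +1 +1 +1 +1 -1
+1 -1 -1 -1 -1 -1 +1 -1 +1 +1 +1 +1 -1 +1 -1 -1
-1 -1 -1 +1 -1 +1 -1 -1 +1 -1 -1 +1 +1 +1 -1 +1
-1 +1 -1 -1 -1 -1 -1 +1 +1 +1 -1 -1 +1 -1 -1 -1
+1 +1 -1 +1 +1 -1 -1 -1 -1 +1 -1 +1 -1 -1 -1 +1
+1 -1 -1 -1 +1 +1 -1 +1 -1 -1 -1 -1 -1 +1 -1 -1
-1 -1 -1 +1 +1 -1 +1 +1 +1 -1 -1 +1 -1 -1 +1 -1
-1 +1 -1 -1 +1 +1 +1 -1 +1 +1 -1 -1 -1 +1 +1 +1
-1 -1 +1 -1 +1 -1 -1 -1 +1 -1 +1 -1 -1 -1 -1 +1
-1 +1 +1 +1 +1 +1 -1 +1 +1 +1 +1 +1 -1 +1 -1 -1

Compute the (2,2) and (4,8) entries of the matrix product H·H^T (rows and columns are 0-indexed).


Row 2 of H: [1, 1, -1, 1, 1, -1, -1, -1, 1, -1, 1, -1, 1, 1, 1, -1].
Row 4 of H: [-1, -1, -1, 1, 1, -1, 1, 1, -1, 1, 1, -1, 1, 1, -1, 1].
Row 8 of H: [-1, -1, -1, 1, -1, 1, -1, -1, 1, -1, -1, 1, 1, 1, -1, 1].
(H·H^T)[2][2] = Σ_j H[2][j]·H[2][j] = (1)² + (1)² + (-1)² + (1)² + (1)² + (-1)² + (-1)² + (-1)² + (1)² + (-1)² + (1)² + (-1)² + (1)² + (1)² + (1)² + (-1)² = 1 + 1 + 1 + 1 + 1 + 1 + 1 + 1 + 1 + 1 + 1 + 1 + 1 + 1 + 1 + 1 = 16.
(H·H^T)[4][8] = Σ_j H[4][j]·H[8][j] = (-1)·(-1) + (-1)·(-1) + (-1)·(-1) + (1)·(1) + (1)·(-1) + (-1)·(1) + (1)·(-1) + (1)·(-1) + (-1)·(1) + (1)·(-1) + (1)·(-1) + (-1)·(1) + (1)·(1) + (1)·(1) + (-1)·(-1) + (1)·(1) = 1 + 1 + 1 + 1 + -1 + -1 + -1 + -1 + -1 + -1 + -1 + -1 + 1 + 1 + 1 + 1 = 0.
So rows 4 and 8 are orthogonal; the diagonal entry equals n = 16.

(2,2) entry = 16; (4,8) entry = 0.


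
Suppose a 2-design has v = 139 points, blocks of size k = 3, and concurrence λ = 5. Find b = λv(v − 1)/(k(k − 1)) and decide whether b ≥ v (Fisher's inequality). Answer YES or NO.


b = λv(v − 1)/(k(k − 1)) = 5·139·138/(3·2) = 95910/6 = 15985.
Compare with v = 139: b ≥ v, so Fisher's inequality holds.

YES


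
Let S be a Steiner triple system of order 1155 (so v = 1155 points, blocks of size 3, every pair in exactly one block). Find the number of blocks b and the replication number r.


An STS(v) is a 2-(v, 3, 1) BIBD: block size k = 3, λ = 1.
Replication: r(k − 1) = λ(v − 1) ⇒ r·2 = 1155 − 1 = 1154 ⇒ r = 577.
Block count: bk = vr ⇒ b·3 = 1155·577 = 666435 ⇒ b = 222145.

r = 577, b = 222145.


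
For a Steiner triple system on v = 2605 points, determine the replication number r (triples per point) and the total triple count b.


An STS(v) is a 2-(v, 3, 1) BIBD: block size k = 3, λ = 1.
Replication: r(k − 1) = λ(v − 1) ⇒ r·2 = 2605 − 1 = 2604 ⇒ r = 1302.
Block count: b = v(v − 1)/6 = 2605·2604/6 = 6783420/6 = 1130570.

r = 1302, b = 1130570.


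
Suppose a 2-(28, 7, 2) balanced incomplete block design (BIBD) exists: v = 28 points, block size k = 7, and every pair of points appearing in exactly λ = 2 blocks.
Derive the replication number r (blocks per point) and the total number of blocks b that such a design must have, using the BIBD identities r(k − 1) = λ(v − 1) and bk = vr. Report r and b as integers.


Any 2-(v, k, λ) BIBD satisfies two necessary conditions:
  (i)  Each point sits in r blocks, and counting incidences through any fixed point gives r(k − 1) = λ(v − 1), so r = λ(v − 1)/(k − 1).
  (ii) Total incidences bk = vr, so b = vr/k.
Step 1: r = λ(v − 1)/(k − 1) = 2·(28 − 1)/(7 − 1) = 2·27/6 = 54/6 = 9.
Step 2: b = vr/k = 28·9/7 = 252/7 = 36.
Check integrality: r = 9 ∈ Z ✓, b = 36 ∈ Z ✓.
(These identities are necessary conditions: they determine r and b for any design with these parameters, but do not by themselves prove that one exists.)

r = 9, b = 36.


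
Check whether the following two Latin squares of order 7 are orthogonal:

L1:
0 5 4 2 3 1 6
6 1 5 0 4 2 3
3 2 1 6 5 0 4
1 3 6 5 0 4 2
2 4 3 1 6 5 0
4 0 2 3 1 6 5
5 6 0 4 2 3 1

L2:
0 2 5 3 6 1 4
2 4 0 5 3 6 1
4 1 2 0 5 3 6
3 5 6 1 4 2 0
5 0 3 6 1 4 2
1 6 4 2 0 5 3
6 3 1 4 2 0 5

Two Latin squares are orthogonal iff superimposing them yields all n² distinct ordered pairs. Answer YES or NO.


Form the n² = 49 superimposed pairs (L1[i][j], L2[i][j]), row by row (rows and columns indexed from 0):
row 0: (0,0) (5,2) (4,5) (2,3) (3,6) (1,1) (6,4)
row 1: (6,2) (1,4) (5,0) (0,5) (4,3) (2,6) (3,1)
row 2: (3,4) (2,1) (1,2) (6,0) (5,5) (0,3) (4,6)
row 3: (1,3) (3,5) (6,6) (5,1) (0,4) (4,2) (2,0)
row 4: (2,5) (4,0) (3,3) (1,6) (6,1) (5,4) (0,2)
row 5: (4,1) (0,6) (2,4) (3,2) (1,0) (6,5) (5,3)
row 6: (5,6) (6,3) (0,1) (4,4) (2,2) (3,0) (1,5)
Orthogonality requires all 49 pairs distinct.
Check by first coordinate: for each symbol s of L1, list the L2 entries in the n cells where L1 = s; they must all differ.
  L1 = 0: L2 entries (in reading order) 0, 5, 3, 4, 2, 6, 1 — all 7 distinct ✓
  L1 = 1: L2 entries (in reading order) 1, 4, 2, 3, 6, 0, 5 — all 7 distinct ✓
  L1 = 2: L2 entries (in reading order) 3, 6, 1, 0, 5, 4, 2 — all 7 distinct ✓
  L1 = 3: L2 entries (in reading order) 6, 1, 4, 5, 3, 2, 0 — all 7 distinct ✓
  L1 = 4: L2 entries (in reading order) 5, 3, 6, 2, 0, 1, 4 — all 7 distinct ✓
  L1 = 5: L2 entries (in reading order) 2, 0, 5, 1, 4, 3, 6 — all 7 distinct ✓
  L1 = 6: L2 entries (in reading order) 4, 2, 0, 6, 1, 5, 3 — all 7 distinct ✓
Every symbol of L1 meets every symbol of L2 exactly once, so all 49 pairs are distinct (49 of 49).
Conclusion: YES.

YES
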